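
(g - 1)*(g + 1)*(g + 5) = g^3 + 5*g^2 - g - 5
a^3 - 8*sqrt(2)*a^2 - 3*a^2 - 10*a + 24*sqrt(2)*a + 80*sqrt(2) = (a - 5)*(a + 2)*(a - 8*sqrt(2))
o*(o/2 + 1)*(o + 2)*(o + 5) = o^4/2 + 9*o^3/2 + 12*o^2 + 10*o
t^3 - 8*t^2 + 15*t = t*(t - 5)*(t - 3)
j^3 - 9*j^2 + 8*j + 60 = (j - 6)*(j - 5)*(j + 2)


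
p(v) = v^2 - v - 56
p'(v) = 2*v - 1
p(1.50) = -55.25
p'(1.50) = 2.00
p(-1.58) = -51.92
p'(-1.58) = -4.16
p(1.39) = -55.46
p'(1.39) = 1.78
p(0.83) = -56.14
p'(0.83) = 0.66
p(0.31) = -56.21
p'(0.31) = -0.38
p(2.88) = -50.59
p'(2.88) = 4.76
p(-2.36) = -48.07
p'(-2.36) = -5.72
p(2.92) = -50.39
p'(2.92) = 4.84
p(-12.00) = 100.00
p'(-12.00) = -25.00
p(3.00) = -50.00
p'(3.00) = 5.00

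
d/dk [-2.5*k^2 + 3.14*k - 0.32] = 3.14 - 5.0*k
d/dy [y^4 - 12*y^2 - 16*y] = 4*y^3 - 24*y - 16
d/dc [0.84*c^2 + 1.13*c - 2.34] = 1.68*c + 1.13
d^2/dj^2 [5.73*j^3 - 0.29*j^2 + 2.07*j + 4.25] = 34.38*j - 0.58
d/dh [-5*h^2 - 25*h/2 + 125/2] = -10*h - 25/2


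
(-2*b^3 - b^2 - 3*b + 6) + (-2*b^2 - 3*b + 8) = -2*b^3 - 3*b^2 - 6*b + 14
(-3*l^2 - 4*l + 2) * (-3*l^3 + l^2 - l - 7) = 9*l^5 + 9*l^4 - 7*l^3 + 27*l^2 + 26*l - 14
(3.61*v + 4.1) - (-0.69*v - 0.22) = 4.3*v + 4.32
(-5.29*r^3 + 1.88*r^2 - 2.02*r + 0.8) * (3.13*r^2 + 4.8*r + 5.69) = -16.5577*r^5 - 19.5076*r^4 - 27.3987*r^3 + 3.5052*r^2 - 7.6538*r + 4.552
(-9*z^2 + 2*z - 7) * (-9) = 81*z^2 - 18*z + 63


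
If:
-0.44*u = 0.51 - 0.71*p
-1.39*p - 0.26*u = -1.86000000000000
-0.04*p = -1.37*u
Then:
No Solution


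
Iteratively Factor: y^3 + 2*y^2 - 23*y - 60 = (y + 3)*(y^2 - y - 20) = (y - 5)*(y + 3)*(y + 4)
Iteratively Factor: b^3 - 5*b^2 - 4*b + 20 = (b - 2)*(b^2 - 3*b - 10) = (b - 2)*(b + 2)*(b - 5)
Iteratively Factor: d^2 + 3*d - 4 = (d + 4)*(d - 1)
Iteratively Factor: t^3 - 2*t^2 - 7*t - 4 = (t - 4)*(t^2 + 2*t + 1) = (t - 4)*(t + 1)*(t + 1)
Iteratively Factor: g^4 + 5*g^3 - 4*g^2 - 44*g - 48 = (g + 2)*(g^3 + 3*g^2 - 10*g - 24) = (g - 3)*(g + 2)*(g^2 + 6*g + 8) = (g - 3)*(g + 2)*(g + 4)*(g + 2)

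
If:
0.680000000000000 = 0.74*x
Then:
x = 0.92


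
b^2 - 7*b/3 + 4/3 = (b - 4/3)*(b - 1)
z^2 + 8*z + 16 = (z + 4)^2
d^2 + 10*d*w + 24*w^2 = (d + 4*w)*(d + 6*w)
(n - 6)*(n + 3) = n^2 - 3*n - 18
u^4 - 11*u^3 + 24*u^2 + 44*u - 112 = (u - 7)*(u - 4)*(u - 2)*(u + 2)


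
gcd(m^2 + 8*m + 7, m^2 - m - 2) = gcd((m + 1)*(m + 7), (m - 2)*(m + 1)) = m + 1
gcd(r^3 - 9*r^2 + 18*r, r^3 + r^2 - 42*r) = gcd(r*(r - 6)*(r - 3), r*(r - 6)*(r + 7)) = r^2 - 6*r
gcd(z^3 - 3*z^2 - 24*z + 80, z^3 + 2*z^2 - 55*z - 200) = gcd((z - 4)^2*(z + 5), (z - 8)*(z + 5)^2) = z + 5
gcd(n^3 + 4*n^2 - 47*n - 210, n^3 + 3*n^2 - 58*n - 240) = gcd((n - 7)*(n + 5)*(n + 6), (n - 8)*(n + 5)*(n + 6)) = n^2 + 11*n + 30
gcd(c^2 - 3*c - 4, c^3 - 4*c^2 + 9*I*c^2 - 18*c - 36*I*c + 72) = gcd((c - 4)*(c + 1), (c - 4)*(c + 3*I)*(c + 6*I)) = c - 4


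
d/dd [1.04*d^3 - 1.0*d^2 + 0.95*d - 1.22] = 3.12*d^2 - 2.0*d + 0.95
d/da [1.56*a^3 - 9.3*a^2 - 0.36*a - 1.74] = 4.68*a^2 - 18.6*a - 0.36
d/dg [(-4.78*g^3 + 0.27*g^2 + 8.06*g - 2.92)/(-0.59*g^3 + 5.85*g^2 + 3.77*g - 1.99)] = (-1.77635683940025e-15*g^5 - 27.8037*g^4 - 26.5304*g^3 - 22.7649*g^2 + 33.0894*g - 5.031)/(0.3481*g^6 - 6.903*g^5 + 29.7739*g^4 + 46.4572*g^3 - 9.0701*g^2 - 15.0046*g + 3.9601)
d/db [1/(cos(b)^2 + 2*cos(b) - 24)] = 2*(cos(b) + 1)*sin(b)/(cos(b)^2 + 2*cos(b) - 24)^2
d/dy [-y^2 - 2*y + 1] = -2*y - 2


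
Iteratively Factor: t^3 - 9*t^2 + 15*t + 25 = (t + 1)*(t^2 - 10*t + 25) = (t - 5)*(t + 1)*(t - 5)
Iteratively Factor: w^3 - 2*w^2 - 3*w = (w + 1)*(w^2 - 3*w) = w*(w + 1)*(w - 3)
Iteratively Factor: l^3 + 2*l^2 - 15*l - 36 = (l + 3)*(l^2 - l - 12) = (l - 4)*(l + 3)*(l + 3)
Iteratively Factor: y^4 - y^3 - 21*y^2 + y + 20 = (y - 1)*(y^3 - 21*y - 20) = (y - 1)*(y + 4)*(y^2 - 4*y - 5) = (y - 1)*(y + 1)*(y + 4)*(y - 5)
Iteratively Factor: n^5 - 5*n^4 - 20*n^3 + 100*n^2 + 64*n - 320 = (n - 5)*(n^4 - 20*n^2 + 64) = (n - 5)*(n - 2)*(n^3 + 2*n^2 - 16*n - 32) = (n - 5)*(n - 2)*(n + 4)*(n^2 - 2*n - 8) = (n - 5)*(n - 4)*(n - 2)*(n + 4)*(n + 2)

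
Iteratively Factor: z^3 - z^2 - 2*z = (z + 1)*(z^2 - 2*z) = z*(z + 1)*(z - 2)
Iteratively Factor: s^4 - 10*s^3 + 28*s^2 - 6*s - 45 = (s - 5)*(s^3 - 5*s^2 + 3*s + 9) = (s - 5)*(s + 1)*(s^2 - 6*s + 9) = (s - 5)*(s - 3)*(s + 1)*(s - 3)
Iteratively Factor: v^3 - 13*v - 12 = (v - 4)*(v^2 + 4*v + 3) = (v - 4)*(v + 3)*(v + 1)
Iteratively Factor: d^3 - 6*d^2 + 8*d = (d)*(d^2 - 6*d + 8) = d*(d - 4)*(d - 2)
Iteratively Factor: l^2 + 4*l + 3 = (l + 3)*(l + 1)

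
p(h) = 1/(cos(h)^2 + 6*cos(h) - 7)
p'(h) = (2*sin(h)*cos(h) + 6*sin(h))/(cos(h)^2 + 6*cos(h) - 7)^2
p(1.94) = -0.11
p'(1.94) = 0.06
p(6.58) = -2.87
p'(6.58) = 19.12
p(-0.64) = -0.65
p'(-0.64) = -1.90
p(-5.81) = -1.15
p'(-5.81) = 4.72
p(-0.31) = -2.64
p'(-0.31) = -16.78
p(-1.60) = -0.14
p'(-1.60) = -0.12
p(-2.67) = -0.09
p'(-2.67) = -0.01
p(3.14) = -0.08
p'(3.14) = 0.00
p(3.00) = -0.08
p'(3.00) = 0.00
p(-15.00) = -0.09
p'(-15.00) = -0.02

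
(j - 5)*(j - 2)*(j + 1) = j^3 - 6*j^2 + 3*j + 10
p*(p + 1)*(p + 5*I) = p^3 + p^2 + 5*I*p^2 + 5*I*p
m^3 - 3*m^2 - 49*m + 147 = (m - 7)*(m - 3)*(m + 7)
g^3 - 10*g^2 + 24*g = g*(g - 6)*(g - 4)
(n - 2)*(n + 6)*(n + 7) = n^3 + 11*n^2 + 16*n - 84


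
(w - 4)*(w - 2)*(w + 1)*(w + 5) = w^4 - 23*w^2 + 18*w + 40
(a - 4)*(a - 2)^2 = a^3 - 8*a^2 + 20*a - 16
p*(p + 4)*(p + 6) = p^3 + 10*p^2 + 24*p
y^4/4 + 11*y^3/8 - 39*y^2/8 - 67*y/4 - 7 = (y/4 + 1/2)*(y - 4)*(y + 1/2)*(y + 7)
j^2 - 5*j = j*(j - 5)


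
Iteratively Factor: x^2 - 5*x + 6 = (x - 3)*(x - 2)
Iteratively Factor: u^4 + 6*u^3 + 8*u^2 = (u)*(u^3 + 6*u^2 + 8*u) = u*(u + 4)*(u^2 + 2*u) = u^2*(u + 4)*(u + 2)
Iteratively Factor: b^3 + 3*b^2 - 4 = (b - 1)*(b^2 + 4*b + 4) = (b - 1)*(b + 2)*(b + 2)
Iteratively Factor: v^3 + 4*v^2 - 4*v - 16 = (v + 2)*(v^2 + 2*v - 8) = (v - 2)*(v + 2)*(v + 4)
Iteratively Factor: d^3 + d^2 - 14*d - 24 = (d + 3)*(d^2 - 2*d - 8) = (d - 4)*(d + 3)*(d + 2)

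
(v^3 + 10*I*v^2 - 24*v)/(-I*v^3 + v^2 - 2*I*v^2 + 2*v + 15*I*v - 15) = v*(I*v^2 - 10*v - 24*I)/(v^3 + v^2*(2 + I) + v*(-15 + 2*I) - 15*I)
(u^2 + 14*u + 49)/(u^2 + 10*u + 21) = (u + 7)/(u + 3)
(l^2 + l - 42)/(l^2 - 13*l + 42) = (l + 7)/(l - 7)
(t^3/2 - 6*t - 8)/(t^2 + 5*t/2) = (t^3 - 12*t - 16)/(t*(2*t + 5))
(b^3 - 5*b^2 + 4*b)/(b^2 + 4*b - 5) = b*(b - 4)/(b + 5)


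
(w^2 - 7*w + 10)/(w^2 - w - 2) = (w - 5)/(w + 1)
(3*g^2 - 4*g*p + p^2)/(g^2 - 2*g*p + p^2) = (-3*g + p)/(-g + p)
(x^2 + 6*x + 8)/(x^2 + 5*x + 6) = (x + 4)/(x + 3)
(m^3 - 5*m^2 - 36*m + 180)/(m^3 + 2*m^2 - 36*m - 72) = (m - 5)/(m + 2)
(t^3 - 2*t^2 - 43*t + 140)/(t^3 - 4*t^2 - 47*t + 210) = (t - 4)/(t - 6)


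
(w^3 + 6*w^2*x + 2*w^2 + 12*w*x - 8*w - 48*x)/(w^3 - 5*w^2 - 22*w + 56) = (w + 6*x)/(w - 7)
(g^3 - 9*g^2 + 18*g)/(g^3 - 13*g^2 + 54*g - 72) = g/(g - 4)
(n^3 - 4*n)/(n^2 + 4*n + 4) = n*(n - 2)/(n + 2)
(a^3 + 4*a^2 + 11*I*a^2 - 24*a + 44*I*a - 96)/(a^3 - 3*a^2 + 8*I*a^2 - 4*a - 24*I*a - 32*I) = (a^2 + a*(4 + 3*I) + 12*I)/(a^2 - 3*a - 4)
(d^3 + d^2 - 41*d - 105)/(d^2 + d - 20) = (d^2 - 4*d - 21)/(d - 4)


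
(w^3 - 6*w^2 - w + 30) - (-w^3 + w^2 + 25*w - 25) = 2*w^3 - 7*w^2 - 26*w + 55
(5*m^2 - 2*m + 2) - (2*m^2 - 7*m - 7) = 3*m^2 + 5*m + 9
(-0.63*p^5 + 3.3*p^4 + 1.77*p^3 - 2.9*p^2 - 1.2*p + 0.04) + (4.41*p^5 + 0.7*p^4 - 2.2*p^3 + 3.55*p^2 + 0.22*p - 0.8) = 3.78*p^5 + 4.0*p^4 - 0.43*p^3 + 0.65*p^2 - 0.98*p - 0.76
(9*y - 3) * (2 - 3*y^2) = -27*y^3 + 9*y^2 + 18*y - 6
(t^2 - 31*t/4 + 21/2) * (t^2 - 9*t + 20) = t^4 - 67*t^3/4 + 401*t^2/4 - 499*t/2 + 210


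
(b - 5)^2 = b^2 - 10*b + 25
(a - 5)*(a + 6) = a^2 + a - 30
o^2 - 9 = (o - 3)*(o + 3)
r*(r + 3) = r^2 + 3*r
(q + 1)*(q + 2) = q^2 + 3*q + 2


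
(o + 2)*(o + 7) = o^2 + 9*o + 14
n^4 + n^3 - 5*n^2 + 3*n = n*(n - 1)^2*(n + 3)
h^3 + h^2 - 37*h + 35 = (h - 5)*(h - 1)*(h + 7)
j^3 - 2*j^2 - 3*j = j*(j - 3)*(j + 1)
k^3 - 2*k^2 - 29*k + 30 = (k - 6)*(k - 1)*(k + 5)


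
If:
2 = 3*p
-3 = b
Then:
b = -3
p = 2/3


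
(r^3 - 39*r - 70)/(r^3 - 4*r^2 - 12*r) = (r^2 - 2*r - 35)/(r*(r - 6))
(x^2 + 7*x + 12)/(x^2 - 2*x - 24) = (x + 3)/(x - 6)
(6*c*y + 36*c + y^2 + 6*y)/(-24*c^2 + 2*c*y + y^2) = (y + 6)/(-4*c + y)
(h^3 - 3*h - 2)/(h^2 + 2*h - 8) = (h^2 + 2*h + 1)/(h + 4)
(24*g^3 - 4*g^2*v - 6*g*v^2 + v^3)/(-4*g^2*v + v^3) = (-6*g + v)/v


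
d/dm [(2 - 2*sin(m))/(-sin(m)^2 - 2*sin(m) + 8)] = 2*(2*sin(m) + cos(m)^2 - 7)*cos(m)/(sin(m)^2 + 2*sin(m) - 8)^2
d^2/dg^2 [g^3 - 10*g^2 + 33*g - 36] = 6*g - 20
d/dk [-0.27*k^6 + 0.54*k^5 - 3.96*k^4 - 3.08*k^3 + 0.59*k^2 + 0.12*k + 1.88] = -1.62*k^5 + 2.7*k^4 - 15.84*k^3 - 9.24*k^2 + 1.18*k + 0.12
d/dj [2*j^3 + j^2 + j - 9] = 6*j^2 + 2*j + 1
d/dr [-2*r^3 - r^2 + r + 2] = -6*r^2 - 2*r + 1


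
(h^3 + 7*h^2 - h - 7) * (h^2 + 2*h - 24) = h^5 + 9*h^4 - 11*h^3 - 177*h^2 + 10*h + 168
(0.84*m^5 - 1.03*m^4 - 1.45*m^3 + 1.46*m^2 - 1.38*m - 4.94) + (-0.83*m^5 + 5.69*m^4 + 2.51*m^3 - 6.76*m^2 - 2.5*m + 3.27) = 0.01*m^5 + 4.66*m^4 + 1.06*m^3 - 5.3*m^2 - 3.88*m - 1.67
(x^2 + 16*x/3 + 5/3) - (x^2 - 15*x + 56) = 61*x/3 - 163/3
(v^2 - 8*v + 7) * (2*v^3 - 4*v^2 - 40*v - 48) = 2*v^5 - 20*v^4 + 6*v^3 + 244*v^2 + 104*v - 336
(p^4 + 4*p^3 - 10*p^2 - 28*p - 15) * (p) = p^5 + 4*p^4 - 10*p^3 - 28*p^2 - 15*p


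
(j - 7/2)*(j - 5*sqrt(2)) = j^2 - 5*sqrt(2)*j - 7*j/2 + 35*sqrt(2)/2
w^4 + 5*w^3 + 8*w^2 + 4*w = w*(w + 1)*(w + 2)^2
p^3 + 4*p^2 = p^2*(p + 4)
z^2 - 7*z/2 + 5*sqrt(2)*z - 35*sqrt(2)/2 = (z - 7/2)*(z + 5*sqrt(2))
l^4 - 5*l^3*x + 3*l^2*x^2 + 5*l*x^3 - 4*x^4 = (l - 4*x)*(l - x)^2*(l + x)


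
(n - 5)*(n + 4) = n^2 - n - 20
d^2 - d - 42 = (d - 7)*(d + 6)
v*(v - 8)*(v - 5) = v^3 - 13*v^2 + 40*v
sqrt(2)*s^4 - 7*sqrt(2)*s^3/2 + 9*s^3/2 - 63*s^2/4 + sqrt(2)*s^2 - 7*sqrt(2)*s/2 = s*(s - 7/2)*(s + 2*sqrt(2))*(sqrt(2)*s + 1/2)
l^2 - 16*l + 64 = (l - 8)^2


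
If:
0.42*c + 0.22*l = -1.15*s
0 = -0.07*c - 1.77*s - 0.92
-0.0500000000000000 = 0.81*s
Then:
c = -11.58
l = 22.43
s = -0.06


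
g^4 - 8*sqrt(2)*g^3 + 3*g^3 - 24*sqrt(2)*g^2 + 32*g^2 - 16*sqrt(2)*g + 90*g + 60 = (g + 1)*(g + 2)*(g - 5*sqrt(2))*(g - 3*sqrt(2))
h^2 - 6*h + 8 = (h - 4)*(h - 2)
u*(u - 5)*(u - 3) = u^3 - 8*u^2 + 15*u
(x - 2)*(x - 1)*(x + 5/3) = x^3 - 4*x^2/3 - 3*x + 10/3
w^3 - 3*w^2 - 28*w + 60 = (w - 6)*(w - 2)*(w + 5)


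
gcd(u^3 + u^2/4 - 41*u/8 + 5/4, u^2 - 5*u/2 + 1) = u - 2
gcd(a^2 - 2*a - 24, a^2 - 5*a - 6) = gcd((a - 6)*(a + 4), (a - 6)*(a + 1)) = a - 6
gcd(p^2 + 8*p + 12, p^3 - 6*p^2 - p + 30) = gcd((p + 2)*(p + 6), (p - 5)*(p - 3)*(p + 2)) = p + 2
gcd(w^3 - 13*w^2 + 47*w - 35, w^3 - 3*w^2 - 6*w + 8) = w - 1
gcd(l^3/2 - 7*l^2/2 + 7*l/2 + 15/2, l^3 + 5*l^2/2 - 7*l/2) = 1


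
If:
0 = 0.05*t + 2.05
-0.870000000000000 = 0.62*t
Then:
No Solution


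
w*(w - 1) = w^2 - w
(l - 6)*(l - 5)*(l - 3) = l^3 - 14*l^2 + 63*l - 90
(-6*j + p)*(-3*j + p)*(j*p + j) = 18*j^3*p + 18*j^3 - 9*j^2*p^2 - 9*j^2*p + j*p^3 + j*p^2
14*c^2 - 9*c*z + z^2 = (-7*c + z)*(-2*c + z)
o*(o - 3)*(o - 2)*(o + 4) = o^4 - o^3 - 14*o^2 + 24*o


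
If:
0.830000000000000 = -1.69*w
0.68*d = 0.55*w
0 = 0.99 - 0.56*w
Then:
No Solution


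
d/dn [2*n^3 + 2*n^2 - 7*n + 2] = 6*n^2 + 4*n - 7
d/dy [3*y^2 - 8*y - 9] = 6*y - 8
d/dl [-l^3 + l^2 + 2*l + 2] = -3*l^2 + 2*l + 2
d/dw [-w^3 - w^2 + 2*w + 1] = -3*w^2 - 2*w + 2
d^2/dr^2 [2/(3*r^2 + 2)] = 12*(9*r^2 - 2)/(3*r^2 + 2)^3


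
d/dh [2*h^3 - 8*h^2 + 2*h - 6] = 6*h^2 - 16*h + 2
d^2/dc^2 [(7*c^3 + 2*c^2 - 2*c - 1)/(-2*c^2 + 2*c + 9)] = 2*(-154*c^3 - 474*c^2 - 1605*c - 176)/(8*c^6 - 24*c^5 - 84*c^4 + 208*c^3 + 378*c^2 - 486*c - 729)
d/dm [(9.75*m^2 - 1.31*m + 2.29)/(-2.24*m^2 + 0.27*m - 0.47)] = (-0.3019*m^2 + 1.0942*m - 0.00260000000000005)/(5.0176*m^4 - 1.2096*m^3 + 2.1785*m^2 - 0.2538*m + 0.2209)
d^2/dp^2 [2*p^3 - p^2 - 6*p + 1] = 12*p - 2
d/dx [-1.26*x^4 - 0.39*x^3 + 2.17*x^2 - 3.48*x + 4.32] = -5.04*x^3 - 1.17*x^2 + 4.34*x - 3.48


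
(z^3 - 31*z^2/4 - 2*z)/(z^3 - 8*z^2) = (z + 1/4)/z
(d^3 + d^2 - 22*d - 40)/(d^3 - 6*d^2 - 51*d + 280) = (d^2 + 6*d + 8)/(d^2 - d - 56)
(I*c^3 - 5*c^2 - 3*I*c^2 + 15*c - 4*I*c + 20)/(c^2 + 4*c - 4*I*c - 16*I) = (I*c^3 - c^2*(5 + 3*I) + c*(15 - 4*I) + 20)/(c^2 + 4*c*(1 - I) - 16*I)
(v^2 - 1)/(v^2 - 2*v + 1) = (v + 1)/(v - 1)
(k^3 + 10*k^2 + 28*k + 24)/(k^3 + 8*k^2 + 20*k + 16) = (k + 6)/(k + 4)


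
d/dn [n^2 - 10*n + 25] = 2*n - 10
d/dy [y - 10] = 1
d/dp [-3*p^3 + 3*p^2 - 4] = 3*p*(2 - 3*p)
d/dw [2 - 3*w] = -3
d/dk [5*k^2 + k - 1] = 10*k + 1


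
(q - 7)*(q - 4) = q^2 - 11*q + 28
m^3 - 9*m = m*(m - 3)*(m + 3)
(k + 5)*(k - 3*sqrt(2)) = k^2 - 3*sqrt(2)*k + 5*k - 15*sqrt(2)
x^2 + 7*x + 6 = (x + 1)*(x + 6)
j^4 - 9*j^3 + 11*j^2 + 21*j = j*(j - 7)*(j - 3)*(j + 1)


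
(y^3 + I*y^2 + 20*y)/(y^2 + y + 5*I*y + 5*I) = y*(y - 4*I)/(y + 1)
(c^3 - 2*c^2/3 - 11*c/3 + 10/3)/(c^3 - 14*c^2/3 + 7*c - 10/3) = (c + 2)/(c - 2)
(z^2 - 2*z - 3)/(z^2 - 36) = (z^2 - 2*z - 3)/(z^2 - 36)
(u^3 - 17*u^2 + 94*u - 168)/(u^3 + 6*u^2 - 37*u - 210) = (u^2 - 11*u + 28)/(u^2 + 12*u + 35)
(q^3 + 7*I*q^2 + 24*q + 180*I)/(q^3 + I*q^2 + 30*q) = (q + 6*I)/q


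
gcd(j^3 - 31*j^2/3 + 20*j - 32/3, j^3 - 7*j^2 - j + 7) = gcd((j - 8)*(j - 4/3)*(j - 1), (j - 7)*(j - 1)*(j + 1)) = j - 1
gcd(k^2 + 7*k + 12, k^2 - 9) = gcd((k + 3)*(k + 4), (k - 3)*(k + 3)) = k + 3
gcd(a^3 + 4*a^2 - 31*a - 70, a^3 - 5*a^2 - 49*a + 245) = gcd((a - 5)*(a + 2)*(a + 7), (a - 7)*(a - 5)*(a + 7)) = a^2 + 2*a - 35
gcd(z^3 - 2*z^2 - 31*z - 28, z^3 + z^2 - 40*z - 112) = z^2 - 3*z - 28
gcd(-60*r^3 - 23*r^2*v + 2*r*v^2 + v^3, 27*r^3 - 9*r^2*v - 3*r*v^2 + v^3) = 3*r + v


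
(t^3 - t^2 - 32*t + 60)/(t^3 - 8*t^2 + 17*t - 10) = (t + 6)/(t - 1)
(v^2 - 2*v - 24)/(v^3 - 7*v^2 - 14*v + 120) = 1/(v - 5)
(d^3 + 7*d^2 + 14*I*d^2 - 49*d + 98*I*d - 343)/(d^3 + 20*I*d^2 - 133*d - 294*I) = (d + 7)/(d + 6*I)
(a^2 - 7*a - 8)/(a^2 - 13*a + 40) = (a + 1)/(a - 5)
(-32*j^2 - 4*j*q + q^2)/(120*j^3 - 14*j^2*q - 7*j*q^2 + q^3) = (-8*j + q)/(30*j^2 - 11*j*q + q^2)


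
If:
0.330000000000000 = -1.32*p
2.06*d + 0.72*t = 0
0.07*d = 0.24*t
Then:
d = 0.00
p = -0.25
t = 0.00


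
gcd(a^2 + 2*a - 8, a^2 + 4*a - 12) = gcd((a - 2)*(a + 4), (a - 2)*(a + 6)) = a - 2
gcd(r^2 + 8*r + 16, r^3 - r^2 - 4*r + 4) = 1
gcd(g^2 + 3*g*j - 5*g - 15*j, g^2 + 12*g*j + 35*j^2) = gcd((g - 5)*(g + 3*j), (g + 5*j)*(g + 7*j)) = 1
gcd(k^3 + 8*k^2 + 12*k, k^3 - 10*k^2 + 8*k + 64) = k + 2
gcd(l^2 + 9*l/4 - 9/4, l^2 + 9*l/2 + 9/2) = l + 3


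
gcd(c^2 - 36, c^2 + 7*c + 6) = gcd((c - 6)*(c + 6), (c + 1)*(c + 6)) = c + 6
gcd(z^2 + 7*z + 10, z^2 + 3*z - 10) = z + 5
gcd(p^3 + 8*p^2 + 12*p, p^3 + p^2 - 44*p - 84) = p^2 + 8*p + 12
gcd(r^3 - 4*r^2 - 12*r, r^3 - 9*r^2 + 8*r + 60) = r^2 - 4*r - 12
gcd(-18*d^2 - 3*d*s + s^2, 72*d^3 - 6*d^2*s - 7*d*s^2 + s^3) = -18*d^2 - 3*d*s + s^2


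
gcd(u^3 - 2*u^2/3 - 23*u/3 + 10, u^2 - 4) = u - 2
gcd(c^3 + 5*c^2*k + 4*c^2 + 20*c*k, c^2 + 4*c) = c^2 + 4*c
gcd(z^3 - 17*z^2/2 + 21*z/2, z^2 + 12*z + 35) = 1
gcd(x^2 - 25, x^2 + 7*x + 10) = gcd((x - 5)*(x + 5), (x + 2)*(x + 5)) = x + 5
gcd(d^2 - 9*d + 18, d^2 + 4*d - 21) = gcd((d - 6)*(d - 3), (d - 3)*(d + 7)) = d - 3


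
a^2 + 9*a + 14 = (a + 2)*(a + 7)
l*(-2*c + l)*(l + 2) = -2*c*l^2 - 4*c*l + l^3 + 2*l^2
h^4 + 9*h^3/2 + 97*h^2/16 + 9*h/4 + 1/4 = (h + 1/4)^2*(h + 2)^2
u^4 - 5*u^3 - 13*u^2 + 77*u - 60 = (u - 5)*(u - 3)*(u - 1)*(u + 4)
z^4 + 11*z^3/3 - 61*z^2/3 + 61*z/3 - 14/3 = (z - 2)*(z - 1)*(z - 1/3)*(z + 7)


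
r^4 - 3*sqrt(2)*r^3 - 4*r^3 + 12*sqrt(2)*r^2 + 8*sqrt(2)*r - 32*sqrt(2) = (r - 4)*(r - 2*sqrt(2))^2*(r + sqrt(2))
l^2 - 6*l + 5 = (l - 5)*(l - 1)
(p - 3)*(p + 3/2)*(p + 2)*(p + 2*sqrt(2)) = p^4 + p^3/2 + 2*sqrt(2)*p^3 - 15*p^2/2 + sqrt(2)*p^2 - 15*sqrt(2)*p - 9*p - 18*sqrt(2)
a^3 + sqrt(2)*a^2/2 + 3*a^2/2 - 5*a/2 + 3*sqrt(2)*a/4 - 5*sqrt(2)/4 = (a - 1)*(a + 5/2)*(a + sqrt(2)/2)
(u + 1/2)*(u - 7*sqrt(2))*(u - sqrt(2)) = u^3 - 8*sqrt(2)*u^2 + u^2/2 - 4*sqrt(2)*u + 14*u + 7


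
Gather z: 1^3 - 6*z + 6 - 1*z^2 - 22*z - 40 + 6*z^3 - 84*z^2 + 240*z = 6*z^3 - 85*z^2 + 212*z - 33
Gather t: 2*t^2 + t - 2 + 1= 2*t^2 + t - 1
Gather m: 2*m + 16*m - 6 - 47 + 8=18*m - 45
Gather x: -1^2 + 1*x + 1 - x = 0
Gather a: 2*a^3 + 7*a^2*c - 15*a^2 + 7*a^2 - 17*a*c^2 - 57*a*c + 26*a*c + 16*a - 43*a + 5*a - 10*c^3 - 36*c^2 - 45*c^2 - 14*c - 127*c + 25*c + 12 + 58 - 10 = 2*a^3 + a^2*(7*c - 8) + a*(-17*c^2 - 31*c - 22) - 10*c^3 - 81*c^2 - 116*c + 60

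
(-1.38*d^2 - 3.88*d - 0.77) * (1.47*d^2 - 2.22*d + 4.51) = -2.0286*d^4 - 2.64*d^3 + 1.2579*d^2 - 15.7894*d - 3.4727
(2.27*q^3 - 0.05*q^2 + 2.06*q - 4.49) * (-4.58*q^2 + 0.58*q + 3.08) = -10.3966*q^5 + 1.5456*q^4 - 2.4722*q^3 + 21.605*q^2 + 3.7406*q - 13.8292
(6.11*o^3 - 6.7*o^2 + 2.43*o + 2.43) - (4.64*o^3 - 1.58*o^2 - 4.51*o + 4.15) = 1.47*o^3 - 5.12*o^2 + 6.94*o - 1.72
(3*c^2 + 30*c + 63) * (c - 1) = 3*c^3 + 27*c^2 + 33*c - 63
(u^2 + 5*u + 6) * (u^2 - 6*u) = u^4 - u^3 - 24*u^2 - 36*u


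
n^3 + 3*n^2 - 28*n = n*(n - 4)*(n + 7)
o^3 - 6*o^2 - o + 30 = (o - 5)*(o - 3)*(o + 2)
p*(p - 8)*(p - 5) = p^3 - 13*p^2 + 40*p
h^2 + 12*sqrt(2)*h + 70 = (h + 5*sqrt(2))*(h + 7*sqrt(2))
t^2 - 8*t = t*(t - 8)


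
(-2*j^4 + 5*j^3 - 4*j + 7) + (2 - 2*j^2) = -2*j^4 + 5*j^3 - 2*j^2 - 4*j + 9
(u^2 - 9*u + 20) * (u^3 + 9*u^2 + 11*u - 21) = u^5 - 50*u^3 + 60*u^2 + 409*u - 420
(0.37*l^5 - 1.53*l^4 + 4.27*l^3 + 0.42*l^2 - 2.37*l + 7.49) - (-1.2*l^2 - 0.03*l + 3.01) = 0.37*l^5 - 1.53*l^4 + 4.27*l^3 + 1.62*l^2 - 2.34*l + 4.48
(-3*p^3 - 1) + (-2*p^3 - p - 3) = -5*p^3 - p - 4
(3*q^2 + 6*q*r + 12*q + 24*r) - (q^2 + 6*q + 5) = 2*q^2 + 6*q*r + 6*q + 24*r - 5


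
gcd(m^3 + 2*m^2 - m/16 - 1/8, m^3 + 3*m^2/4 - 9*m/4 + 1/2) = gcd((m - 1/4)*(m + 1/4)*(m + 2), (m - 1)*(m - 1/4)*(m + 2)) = m^2 + 7*m/4 - 1/2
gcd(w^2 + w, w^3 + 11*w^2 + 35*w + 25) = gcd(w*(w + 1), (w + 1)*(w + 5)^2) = w + 1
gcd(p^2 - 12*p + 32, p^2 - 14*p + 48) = p - 8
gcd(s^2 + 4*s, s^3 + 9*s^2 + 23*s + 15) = 1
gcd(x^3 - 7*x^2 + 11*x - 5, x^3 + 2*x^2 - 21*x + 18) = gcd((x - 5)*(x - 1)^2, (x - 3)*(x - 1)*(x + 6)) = x - 1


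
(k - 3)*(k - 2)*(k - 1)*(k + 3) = k^4 - 3*k^3 - 7*k^2 + 27*k - 18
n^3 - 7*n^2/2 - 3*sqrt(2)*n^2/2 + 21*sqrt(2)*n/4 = n*(n - 7/2)*(n - 3*sqrt(2)/2)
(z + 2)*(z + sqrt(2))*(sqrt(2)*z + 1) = sqrt(2)*z^3 + 2*sqrt(2)*z^2 + 3*z^2 + sqrt(2)*z + 6*z + 2*sqrt(2)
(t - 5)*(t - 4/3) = t^2 - 19*t/3 + 20/3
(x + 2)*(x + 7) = x^2 + 9*x + 14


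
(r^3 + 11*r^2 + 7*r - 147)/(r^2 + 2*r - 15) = (r^2 + 14*r + 49)/(r + 5)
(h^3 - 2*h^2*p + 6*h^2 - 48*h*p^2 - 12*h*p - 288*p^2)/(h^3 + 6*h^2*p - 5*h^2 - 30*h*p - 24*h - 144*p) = (h^2 - 8*h*p + 6*h - 48*p)/(h^2 - 5*h - 24)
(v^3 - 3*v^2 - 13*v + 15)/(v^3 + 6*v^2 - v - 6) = (v^2 - 2*v - 15)/(v^2 + 7*v + 6)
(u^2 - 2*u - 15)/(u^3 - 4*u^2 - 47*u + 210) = (u + 3)/(u^2 + u - 42)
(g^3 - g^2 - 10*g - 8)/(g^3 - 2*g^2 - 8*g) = (g + 1)/g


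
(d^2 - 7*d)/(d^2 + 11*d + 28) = d*(d - 7)/(d^2 + 11*d + 28)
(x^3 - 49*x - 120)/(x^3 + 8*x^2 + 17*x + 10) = (x^2 - 5*x - 24)/(x^2 + 3*x + 2)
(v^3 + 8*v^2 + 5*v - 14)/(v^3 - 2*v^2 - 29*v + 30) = (v^2 + 9*v + 14)/(v^2 - v - 30)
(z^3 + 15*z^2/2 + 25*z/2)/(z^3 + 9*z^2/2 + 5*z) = (z + 5)/(z + 2)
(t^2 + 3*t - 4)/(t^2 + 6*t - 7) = (t + 4)/(t + 7)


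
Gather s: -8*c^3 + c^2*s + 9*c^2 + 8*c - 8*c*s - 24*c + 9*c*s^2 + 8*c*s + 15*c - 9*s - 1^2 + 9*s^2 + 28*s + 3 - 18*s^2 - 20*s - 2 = -8*c^3 + 9*c^2 - c + s^2*(9*c - 9) + s*(c^2 - 1)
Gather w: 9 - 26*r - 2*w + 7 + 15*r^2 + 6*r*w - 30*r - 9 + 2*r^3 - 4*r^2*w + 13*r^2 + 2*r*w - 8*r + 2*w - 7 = 2*r^3 + 28*r^2 - 64*r + w*(-4*r^2 + 8*r)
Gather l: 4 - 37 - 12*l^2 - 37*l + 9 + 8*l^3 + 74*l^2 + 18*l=8*l^3 + 62*l^2 - 19*l - 24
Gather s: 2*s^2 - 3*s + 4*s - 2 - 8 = 2*s^2 + s - 10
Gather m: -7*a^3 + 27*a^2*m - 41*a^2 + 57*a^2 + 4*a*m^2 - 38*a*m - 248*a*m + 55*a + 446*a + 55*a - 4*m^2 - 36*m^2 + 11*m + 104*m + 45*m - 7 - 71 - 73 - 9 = -7*a^3 + 16*a^2 + 556*a + m^2*(4*a - 40) + m*(27*a^2 - 286*a + 160) - 160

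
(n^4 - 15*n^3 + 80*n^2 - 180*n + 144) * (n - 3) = n^5 - 18*n^4 + 125*n^3 - 420*n^2 + 684*n - 432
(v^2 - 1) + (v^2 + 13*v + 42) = 2*v^2 + 13*v + 41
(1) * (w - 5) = w - 5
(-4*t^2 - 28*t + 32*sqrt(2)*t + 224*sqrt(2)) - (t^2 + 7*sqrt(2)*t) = -5*t^2 - 28*t + 25*sqrt(2)*t + 224*sqrt(2)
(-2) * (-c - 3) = 2*c + 6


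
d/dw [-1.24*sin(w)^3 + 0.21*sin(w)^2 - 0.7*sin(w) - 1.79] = (-3.72*sin(w)^2 + 0.42*sin(w) - 0.7)*cos(w)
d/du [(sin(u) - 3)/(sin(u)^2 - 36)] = (6*sin(u) + cos(u)^2 - 37)*cos(u)/(sin(u)^2 - 36)^2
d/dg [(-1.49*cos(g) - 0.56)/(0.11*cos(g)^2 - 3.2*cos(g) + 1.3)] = (-0.1639*cos(g)^2 - 0.1232*cos(g) + 3.729)*sin(g)/(0.0121*cos(g)^4 - 0.704*cos(g)^3 + 10.526*cos(g)^2 - 8.32*cos(g) + 1.69)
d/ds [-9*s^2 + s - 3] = 1 - 18*s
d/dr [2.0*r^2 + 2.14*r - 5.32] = 4.0*r + 2.14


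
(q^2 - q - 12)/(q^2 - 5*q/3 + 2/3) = 3*(q^2 - q - 12)/(3*q^2 - 5*q + 2)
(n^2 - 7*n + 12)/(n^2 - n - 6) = (n - 4)/(n + 2)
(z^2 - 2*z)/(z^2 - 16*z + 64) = z*(z - 2)/(z^2 - 16*z + 64)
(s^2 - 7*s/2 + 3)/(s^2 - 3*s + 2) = (s - 3/2)/(s - 1)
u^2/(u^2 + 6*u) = u/(u + 6)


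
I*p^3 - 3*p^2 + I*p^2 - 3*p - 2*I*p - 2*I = (p + I)*(p + 2*I)*(I*p + I)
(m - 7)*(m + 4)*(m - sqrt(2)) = m^3 - 3*m^2 - sqrt(2)*m^2 - 28*m + 3*sqrt(2)*m + 28*sqrt(2)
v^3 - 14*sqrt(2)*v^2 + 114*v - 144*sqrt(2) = (v - 8*sqrt(2))*(v - 3*sqrt(2))^2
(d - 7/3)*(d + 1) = d^2 - 4*d/3 - 7/3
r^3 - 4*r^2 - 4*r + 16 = (r - 4)*(r - 2)*(r + 2)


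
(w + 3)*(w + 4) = w^2 + 7*w + 12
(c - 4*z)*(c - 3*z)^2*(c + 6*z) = c^4 - 4*c^3*z - 27*c^2*z^2 + 162*c*z^3 - 216*z^4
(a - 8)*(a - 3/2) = a^2 - 19*a/2 + 12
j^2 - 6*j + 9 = (j - 3)^2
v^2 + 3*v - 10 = (v - 2)*(v + 5)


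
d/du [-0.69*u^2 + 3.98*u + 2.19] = 3.98 - 1.38*u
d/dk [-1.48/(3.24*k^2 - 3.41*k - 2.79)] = (9.5904*k - 5.0468)/(-3.24*k^2 + 3.41*k + 2.79)^2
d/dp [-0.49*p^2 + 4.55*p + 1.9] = 4.55 - 0.98*p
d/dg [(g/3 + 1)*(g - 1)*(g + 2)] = g^2 + 8*g/3 + 1/3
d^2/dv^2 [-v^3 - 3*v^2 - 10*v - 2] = -6*v - 6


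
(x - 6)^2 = x^2 - 12*x + 36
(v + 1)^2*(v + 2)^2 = v^4 + 6*v^3 + 13*v^2 + 12*v + 4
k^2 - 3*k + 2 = (k - 2)*(k - 1)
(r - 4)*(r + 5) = r^2 + r - 20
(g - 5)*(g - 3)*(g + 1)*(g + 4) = g^4 - 3*g^3 - 21*g^2 + 43*g + 60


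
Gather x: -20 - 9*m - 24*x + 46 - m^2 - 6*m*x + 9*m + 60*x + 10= -m^2 + x*(36 - 6*m) + 36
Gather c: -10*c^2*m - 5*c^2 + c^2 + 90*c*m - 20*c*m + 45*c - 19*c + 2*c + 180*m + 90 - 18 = c^2*(-10*m - 4) + c*(70*m + 28) + 180*m + 72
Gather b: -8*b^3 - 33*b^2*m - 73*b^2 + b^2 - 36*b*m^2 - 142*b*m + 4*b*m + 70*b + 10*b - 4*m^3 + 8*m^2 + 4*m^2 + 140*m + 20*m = -8*b^3 + b^2*(-33*m - 72) + b*(-36*m^2 - 138*m + 80) - 4*m^3 + 12*m^2 + 160*m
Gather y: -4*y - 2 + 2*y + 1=-2*y - 1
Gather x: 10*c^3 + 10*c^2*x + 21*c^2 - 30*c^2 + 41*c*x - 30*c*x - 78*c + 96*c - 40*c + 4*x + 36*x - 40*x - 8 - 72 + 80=10*c^3 - 9*c^2 - 22*c + x*(10*c^2 + 11*c)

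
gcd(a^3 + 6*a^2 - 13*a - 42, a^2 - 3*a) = a - 3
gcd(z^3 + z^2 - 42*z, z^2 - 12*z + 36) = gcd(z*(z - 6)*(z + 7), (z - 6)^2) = z - 6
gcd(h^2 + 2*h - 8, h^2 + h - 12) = h + 4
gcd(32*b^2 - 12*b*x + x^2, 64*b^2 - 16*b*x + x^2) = -8*b + x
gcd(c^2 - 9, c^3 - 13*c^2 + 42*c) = 1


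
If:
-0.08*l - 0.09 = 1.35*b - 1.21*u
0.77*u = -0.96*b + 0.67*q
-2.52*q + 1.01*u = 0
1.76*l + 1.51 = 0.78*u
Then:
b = -0.01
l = -0.85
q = 0.00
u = 0.01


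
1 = 1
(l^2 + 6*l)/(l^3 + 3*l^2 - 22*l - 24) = l/(l^2 - 3*l - 4)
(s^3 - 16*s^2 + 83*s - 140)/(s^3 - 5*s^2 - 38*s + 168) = (s - 5)/(s + 6)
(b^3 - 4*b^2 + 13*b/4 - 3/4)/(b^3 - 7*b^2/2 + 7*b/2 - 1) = (2*b^2 - 7*b + 3)/(2*(b^2 - 3*b + 2))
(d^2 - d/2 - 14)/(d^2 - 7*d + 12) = (d + 7/2)/(d - 3)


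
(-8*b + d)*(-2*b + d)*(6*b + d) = 96*b^3 - 44*b^2*d - 4*b*d^2 + d^3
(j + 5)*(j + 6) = j^2 + 11*j + 30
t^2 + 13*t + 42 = (t + 6)*(t + 7)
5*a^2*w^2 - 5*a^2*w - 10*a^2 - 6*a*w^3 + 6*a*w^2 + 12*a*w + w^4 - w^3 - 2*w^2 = (-5*a + w)*(-a + w)*(w - 2)*(w + 1)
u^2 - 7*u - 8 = (u - 8)*(u + 1)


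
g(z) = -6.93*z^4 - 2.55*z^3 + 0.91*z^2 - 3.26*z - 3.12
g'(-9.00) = 19568.59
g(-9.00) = -43508.85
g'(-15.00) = 91803.19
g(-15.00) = -341974.47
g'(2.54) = -502.24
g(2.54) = -335.76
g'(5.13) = -3937.61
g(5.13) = -5139.73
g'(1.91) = -220.84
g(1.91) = -116.02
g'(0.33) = -4.49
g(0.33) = -4.27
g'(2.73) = -619.31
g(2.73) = -442.05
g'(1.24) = -65.62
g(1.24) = -27.01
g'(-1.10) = 22.38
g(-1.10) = -5.19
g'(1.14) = -52.20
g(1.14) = -21.14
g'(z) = -27.72*z^3 - 7.65*z^2 + 1.82*z - 3.26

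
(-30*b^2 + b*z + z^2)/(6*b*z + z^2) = (-5*b + z)/z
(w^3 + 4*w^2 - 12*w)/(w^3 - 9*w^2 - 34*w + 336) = w*(w - 2)/(w^2 - 15*w + 56)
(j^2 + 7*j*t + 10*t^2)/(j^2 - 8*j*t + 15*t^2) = (j^2 + 7*j*t + 10*t^2)/(j^2 - 8*j*t + 15*t^2)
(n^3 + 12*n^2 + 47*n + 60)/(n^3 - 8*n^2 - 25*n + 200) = (n^2 + 7*n + 12)/(n^2 - 13*n + 40)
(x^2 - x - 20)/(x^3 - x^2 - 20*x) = 1/x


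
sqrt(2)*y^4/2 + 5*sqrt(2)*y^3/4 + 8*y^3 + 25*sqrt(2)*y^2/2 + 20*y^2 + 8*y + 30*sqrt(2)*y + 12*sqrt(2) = (y + 1/2)*(y + 2*sqrt(2))*(y + 6*sqrt(2))*(sqrt(2)*y/2 + sqrt(2))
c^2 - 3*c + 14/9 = (c - 7/3)*(c - 2/3)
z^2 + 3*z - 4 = (z - 1)*(z + 4)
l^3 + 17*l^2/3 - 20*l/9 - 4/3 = (l - 2/3)*(l + 1/3)*(l + 6)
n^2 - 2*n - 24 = (n - 6)*(n + 4)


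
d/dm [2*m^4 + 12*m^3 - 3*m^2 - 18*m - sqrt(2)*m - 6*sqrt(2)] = 8*m^3 + 36*m^2 - 6*m - 18 - sqrt(2)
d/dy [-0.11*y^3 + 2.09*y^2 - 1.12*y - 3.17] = -0.33*y^2 + 4.18*y - 1.12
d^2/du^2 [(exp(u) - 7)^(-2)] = (4*exp(u) + 14)*exp(u)/(exp(u) - 7)^4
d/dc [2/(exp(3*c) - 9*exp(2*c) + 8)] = 6*(6 - exp(c))*exp(2*c)/(exp(3*c) - 9*exp(2*c) + 8)^2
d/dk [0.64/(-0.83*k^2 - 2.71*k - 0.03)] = (1.0624*k + 1.7344)/(0.83*k^2 + 2.71*k + 0.03)^2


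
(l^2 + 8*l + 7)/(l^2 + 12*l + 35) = (l + 1)/(l + 5)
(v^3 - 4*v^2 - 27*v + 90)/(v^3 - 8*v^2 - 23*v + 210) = (v - 3)/(v - 7)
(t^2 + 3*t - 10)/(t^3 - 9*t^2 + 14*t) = (t + 5)/(t*(t - 7))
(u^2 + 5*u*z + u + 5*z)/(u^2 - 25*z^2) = (-u - 1)/(-u + 5*z)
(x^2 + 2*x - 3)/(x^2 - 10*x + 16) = (x^2 + 2*x - 3)/(x^2 - 10*x + 16)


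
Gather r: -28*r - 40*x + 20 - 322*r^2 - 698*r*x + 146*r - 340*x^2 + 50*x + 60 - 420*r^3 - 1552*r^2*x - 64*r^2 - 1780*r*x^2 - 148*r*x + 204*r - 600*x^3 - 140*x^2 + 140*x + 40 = -420*r^3 + r^2*(-1552*x - 386) + r*(-1780*x^2 - 846*x + 322) - 600*x^3 - 480*x^2 + 150*x + 120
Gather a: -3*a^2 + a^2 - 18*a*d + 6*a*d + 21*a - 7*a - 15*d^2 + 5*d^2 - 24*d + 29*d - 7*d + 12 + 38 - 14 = -2*a^2 + a*(14 - 12*d) - 10*d^2 - 2*d + 36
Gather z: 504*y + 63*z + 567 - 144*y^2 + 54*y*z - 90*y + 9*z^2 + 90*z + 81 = -144*y^2 + 414*y + 9*z^2 + z*(54*y + 153) + 648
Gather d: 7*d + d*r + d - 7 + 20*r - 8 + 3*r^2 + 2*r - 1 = d*(r + 8) + 3*r^2 + 22*r - 16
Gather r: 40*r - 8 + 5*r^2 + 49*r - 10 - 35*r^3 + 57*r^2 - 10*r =-35*r^3 + 62*r^2 + 79*r - 18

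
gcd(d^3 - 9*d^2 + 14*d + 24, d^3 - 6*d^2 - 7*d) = d + 1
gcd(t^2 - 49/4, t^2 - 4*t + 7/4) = t - 7/2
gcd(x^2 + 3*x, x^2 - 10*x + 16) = 1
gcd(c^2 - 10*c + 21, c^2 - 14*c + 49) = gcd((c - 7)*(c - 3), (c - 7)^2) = c - 7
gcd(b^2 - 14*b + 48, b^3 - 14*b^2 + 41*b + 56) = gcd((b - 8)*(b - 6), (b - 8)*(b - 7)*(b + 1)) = b - 8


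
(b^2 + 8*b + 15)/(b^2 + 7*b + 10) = (b + 3)/(b + 2)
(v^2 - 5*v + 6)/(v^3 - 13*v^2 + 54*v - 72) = (v - 2)/(v^2 - 10*v + 24)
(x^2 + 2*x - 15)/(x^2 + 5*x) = (x - 3)/x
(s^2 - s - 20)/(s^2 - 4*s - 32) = (s - 5)/(s - 8)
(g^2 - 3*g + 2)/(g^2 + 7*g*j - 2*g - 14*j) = (g - 1)/(g + 7*j)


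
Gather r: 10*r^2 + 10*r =10*r^2 + 10*r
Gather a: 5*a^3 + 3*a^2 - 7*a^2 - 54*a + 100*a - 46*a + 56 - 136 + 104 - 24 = 5*a^3 - 4*a^2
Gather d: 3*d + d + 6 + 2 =4*d + 8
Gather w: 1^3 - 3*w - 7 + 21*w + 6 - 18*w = 0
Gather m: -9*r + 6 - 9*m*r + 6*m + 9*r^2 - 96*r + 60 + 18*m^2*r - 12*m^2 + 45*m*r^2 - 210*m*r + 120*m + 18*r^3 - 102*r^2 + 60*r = m^2*(18*r - 12) + m*(45*r^2 - 219*r + 126) + 18*r^3 - 93*r^2 - 45*r + 66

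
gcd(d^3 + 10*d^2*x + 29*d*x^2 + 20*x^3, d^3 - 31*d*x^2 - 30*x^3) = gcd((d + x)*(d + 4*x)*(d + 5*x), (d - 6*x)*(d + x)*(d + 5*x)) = d^2 + 6*d*x + 5*x^2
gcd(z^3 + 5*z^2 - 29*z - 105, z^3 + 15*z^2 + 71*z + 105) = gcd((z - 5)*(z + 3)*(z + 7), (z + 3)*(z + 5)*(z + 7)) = z^2 + 10*z + 21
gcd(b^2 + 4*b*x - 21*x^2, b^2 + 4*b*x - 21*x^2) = -b^2 - 4*b*x + 21*x^2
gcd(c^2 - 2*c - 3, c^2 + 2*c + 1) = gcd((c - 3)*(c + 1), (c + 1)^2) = c + 1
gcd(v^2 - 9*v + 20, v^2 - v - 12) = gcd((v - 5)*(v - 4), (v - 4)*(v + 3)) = v - 4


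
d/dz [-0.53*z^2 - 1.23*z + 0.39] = -1.06*z - 1.23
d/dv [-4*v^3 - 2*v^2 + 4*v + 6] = -12*v^2 - 4*v + 4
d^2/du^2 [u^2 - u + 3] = 2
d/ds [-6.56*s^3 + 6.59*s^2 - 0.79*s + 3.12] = -19.68*s^2 + 13.18*s - 0.79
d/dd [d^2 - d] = 2*d - 1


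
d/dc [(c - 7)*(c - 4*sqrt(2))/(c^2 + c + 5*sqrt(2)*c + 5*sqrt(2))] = (-(c - 7)*(c - 4*sqrt(2))*(2*c + 1 + 5*sqrt(2)) + (2*c - 7 - 4*sqrt(2))*(c^2 + c + 5*sqrt(2)*c + 5*sqrt(2)))/(c^2 + c + 5*sqrt(2)*c + 5*sqrt(2))^2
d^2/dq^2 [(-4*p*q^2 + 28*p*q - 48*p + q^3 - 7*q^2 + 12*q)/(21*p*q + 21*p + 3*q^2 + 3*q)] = 2*((-4*p + 3*q - 7)*(7*p*q + 7*p + q^2 + q)^2 - (7*p + 2*q + 1)^2*(4*p*q^2 - 28*p*q + 48*p - q^3 + 7*q^2 - 12*q) + (7*p*q + 7*p + q^2 + q)*(4*p*q^2 - 28*p*q + 48*p - q^3 + 7*q^2 - 12*q - (7*p + 2*q + 1)*(-8*p*q + 28*p + 3*q^2 - 14*q + 12)))/(3*(7*p*q + 7*p + q^2 + q)^3)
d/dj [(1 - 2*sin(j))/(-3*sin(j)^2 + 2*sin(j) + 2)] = 6*(sin(j) + cos(j)^2 - 2)*cos(j)/(3*sin(j)^2 - 2*sin(j) - 2)^2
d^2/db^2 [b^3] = 6*b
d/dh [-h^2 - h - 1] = -2*h - 1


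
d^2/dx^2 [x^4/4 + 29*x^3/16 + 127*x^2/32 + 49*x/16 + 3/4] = 3*x^2 + 87*x/8 + 127/16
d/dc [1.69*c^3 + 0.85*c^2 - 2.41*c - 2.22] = 5.07*c^2 + 1.7*c - 2.41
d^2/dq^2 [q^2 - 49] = 2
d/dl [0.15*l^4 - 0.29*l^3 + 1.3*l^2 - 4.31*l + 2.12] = 0.6*l^3 - 0.87*l^2 + 2.6*l - 4.31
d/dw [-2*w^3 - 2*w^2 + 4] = 2*w*(-3*w - 2)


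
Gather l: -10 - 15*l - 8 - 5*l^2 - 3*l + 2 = -5*l^2 - 18*l - 16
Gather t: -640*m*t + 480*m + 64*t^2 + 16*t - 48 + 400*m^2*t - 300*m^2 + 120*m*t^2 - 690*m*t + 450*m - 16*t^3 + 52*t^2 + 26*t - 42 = -300*m^2 + 930*m - 16*t^3 + t^2*(120*m + 116) + t*(400*m^2 - 1330*m + 42) - 90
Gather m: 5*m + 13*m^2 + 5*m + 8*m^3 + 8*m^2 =8*m^3 + 21*m^2 + 10*m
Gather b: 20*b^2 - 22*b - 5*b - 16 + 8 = 20*b^2 - 27*b - 8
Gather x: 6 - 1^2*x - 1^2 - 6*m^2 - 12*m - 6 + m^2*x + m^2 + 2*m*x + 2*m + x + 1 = -5*m^2 - 10*m + x*(m^2 + 2*m)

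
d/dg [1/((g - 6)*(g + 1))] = (5 - 2*g)/(g^4 - 10*g^3 + 13*g^2 + 60*g + 36)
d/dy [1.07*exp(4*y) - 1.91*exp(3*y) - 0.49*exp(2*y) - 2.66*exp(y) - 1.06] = (4.28*exp(3*y) - 5.73*exp(2*y) - 0.98*exp(y) - 2.66)*exp(y)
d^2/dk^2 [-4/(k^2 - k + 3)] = 8*(k^2 - k - (2*k - 1)^2 + 3)/(k^2 - k + 3)^3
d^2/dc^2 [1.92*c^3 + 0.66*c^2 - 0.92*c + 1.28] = 11.52*c + 1.32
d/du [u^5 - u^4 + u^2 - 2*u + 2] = 5*u^4 - 4*u^3 + 2*u - 2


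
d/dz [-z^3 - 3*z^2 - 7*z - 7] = -3*z^2 - 6*z - 7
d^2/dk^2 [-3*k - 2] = 0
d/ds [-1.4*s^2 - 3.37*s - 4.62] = -2.8*s - 3.37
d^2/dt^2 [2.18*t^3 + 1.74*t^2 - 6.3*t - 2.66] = 13.08*t + 3.48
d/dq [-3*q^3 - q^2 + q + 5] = -9*q^2 - 2*q + 1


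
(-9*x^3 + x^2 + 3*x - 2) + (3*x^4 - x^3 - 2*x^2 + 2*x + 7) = 3*x^4 - 10*x^3 - x^2 + 5*x + 5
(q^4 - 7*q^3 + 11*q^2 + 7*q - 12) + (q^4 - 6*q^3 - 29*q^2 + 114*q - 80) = 2*q^4 - 13*q^3 - 18*q^2 + 121*q - 92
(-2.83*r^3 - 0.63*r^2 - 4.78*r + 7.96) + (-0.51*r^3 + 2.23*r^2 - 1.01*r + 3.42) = -3.34*r^3 + 1.6*r^2 - 5.79*r + 11.38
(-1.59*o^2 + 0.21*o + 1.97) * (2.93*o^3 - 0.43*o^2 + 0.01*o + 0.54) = -4.6587*o^5 + 1.299*o^4 + 5.6659*o^3 - 1.7036*o^2 + 0.1331*o + 1.0638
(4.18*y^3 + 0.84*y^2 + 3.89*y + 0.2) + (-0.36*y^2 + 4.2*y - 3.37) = 4.18*y^3 + 0.48*y^2 + 8.09*y - 3.17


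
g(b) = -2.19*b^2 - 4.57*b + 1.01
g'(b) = -4.38*b - 4.57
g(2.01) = -17.02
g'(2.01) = -13.37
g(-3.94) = -14.98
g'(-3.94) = 12.69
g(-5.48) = -39.71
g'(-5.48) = 19.43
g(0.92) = -5.05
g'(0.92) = -8.60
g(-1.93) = 1.67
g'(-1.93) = 3.88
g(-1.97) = 1.51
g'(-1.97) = 4.06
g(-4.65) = -25.09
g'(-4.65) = 15.80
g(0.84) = -4.37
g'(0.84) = -8.25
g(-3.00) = -4.99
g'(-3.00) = 8.57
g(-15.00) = -423.19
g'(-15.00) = 61.13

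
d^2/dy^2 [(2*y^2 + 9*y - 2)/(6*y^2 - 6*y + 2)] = (99*y^3 - 72*y^2 - 27*y + 17)/(27*y^6 - 81*y^5 + 108*y^4 - 81*y^3 + 36*y^2 - 9*y + 1)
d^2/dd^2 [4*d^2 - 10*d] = 8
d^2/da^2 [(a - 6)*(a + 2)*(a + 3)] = 6*a - 2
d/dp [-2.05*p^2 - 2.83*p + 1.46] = -4.1*p - 2.83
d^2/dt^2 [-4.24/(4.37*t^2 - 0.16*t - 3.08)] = (-161.941712*t^2 + 5.929216*t + 4.24*(8.74*t - 0.16)*(17.48*t - 0.32) + 114.137408)/(-4.37*t^2 + 0.16*t + 3.08)^3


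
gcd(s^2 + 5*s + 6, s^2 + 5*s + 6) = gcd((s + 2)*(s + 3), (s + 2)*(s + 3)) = s^2 + 5*s + 6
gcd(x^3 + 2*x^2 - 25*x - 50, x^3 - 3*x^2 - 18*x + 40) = x - 5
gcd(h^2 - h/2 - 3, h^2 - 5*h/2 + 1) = h - 2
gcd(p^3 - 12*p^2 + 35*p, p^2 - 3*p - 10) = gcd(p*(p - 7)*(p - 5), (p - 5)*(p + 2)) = p - 5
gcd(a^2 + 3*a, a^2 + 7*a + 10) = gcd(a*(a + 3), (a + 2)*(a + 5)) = 1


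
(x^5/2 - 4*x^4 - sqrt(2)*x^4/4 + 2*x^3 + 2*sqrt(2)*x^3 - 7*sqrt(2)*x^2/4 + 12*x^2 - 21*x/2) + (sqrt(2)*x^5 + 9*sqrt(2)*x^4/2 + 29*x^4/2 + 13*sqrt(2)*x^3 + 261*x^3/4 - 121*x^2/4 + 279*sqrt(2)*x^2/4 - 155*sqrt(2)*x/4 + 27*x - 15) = x^5/2 + sqrt(2)*x^5 + 17*sqrt(2)*x^4/4 + 21*x^4/2 + 15*sqrt(2)*x^3 + 269*x^3/4 - 73*x^2/4 + 68*sqrt(2)*x^2 - 155*sqrt(2)*x/4 + 33*x/2 - 15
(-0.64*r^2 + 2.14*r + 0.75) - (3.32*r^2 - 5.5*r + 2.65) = -3.96*r^2 + 7.64*r - 1.9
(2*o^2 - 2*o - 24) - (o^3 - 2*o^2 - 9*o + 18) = -o^3 + 4*o^2 + 7*o - 42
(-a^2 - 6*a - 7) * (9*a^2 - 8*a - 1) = -9*a^4 - 46*a^3 - 14*a^2 + 62*a + 7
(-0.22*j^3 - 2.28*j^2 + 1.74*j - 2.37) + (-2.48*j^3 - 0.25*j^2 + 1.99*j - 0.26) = -2.7*j^3 - 2.53*j^2 + 3.73*j - 2.63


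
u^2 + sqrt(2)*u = u*(u + sqrt(2))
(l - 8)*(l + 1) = l^2 - 7*l - 8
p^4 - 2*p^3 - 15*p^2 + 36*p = p*(p - 3)^2*(p + 4)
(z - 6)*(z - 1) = z^2 - 7*z + 6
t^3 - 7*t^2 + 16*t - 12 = (t - 3)*(t - 2)^2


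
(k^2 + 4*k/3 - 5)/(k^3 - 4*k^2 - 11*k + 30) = (k - 5/3)/(k^2 - 7*k + 10)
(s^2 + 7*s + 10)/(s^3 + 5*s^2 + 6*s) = (s + 5)/(s*(s + 3))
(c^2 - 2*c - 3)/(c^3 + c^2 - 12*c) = (c + 1)/(c*(c + 4))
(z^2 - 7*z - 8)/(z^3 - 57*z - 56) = 1/(z + 7)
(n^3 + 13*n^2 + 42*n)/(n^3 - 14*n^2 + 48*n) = (n^2 + 13*n + 42)/(n^2 - 14*n + 48)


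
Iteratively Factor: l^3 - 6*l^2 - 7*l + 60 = (l - 4)*(l^2 - 2*l - 15) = (l - 4)*(l + 3)*(l - 5)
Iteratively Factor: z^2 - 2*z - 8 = (z - 4)*(z + 2)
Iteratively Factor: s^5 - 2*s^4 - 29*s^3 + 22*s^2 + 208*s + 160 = (s - 4)*(s^4 + 2*s^3 - 21*s^2 - 62*s - 40) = (s - 4)*(s + 1)*(s^3 + s^2 - 22*s - 40) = (s - 4)*(s + 1)*(s + 4)*(s^2 - 3*s - 10) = (s - 5)*(s - 4)*(s + 1)*(s + 4)*(s + 2)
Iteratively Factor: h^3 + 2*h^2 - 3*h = (h + 3)*(h^2 - h) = h*(h + 3)*(h - 1)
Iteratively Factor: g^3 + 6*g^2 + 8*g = (g + 2)*(g^2 + 4*g) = (g + 2)*(g + 4)*(g)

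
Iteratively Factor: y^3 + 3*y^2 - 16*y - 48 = (y + 3)*(y^2 - 16) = (y + 3)*(y + 4)*(y - 4)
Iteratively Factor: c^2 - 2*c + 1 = (c - 1)*(c - 1)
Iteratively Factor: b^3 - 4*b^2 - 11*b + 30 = (b + 3)*(b^2 - 7*b + 10) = (b - 2)*(b + 3)*(b - 5)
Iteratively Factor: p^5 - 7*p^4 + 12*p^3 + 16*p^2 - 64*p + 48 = (p - 2)*(p^4 - 5*p^3 + 2*p^2 + 20*p - 24) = (p - 2)^2*(p^3 - 3*p^2 - 4*p + 12) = (p - 2)^3*(p^2 - p - 6) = (p - 2)^3*(p + 2)*(p - 3)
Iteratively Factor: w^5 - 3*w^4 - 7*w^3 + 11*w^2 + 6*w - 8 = (w - 4)*(w^4 + w^3 - 3*w^2 - w + 2) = (w - 4)*(w + 2)*(w^3 - w^2 - w + 1) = (w - 4)*(w - 1)*(w + 2)*(w^2 - 1) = (w - 4)*(w - 1)*(w + 1)*(w + 2)*(w - 1)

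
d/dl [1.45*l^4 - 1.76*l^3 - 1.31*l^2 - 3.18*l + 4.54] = 5.8*l^3 - 5.28*l^2 - 2.62*l - 3.18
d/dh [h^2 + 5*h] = 2*h + 5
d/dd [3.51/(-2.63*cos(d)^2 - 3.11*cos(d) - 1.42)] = -(18.4626*cos(d) + 10.9161)*sin(d)/(2.63*cos(d)^2 + 3.11*cos(d) + 1.42)^2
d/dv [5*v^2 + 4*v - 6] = 10*v + 4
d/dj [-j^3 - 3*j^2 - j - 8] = -3*j^2 - 6*j - 1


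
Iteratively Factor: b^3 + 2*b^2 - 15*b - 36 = (b + 3)*(b^2 - b - 12) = (b + 3)^2*(b - 4)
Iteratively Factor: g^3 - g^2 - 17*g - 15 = (g - 5)*(g^2 + 4*g + 3) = (g - 5)*(g + 3)*(g + 1)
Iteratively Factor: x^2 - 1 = (x + 1)*(x - 1)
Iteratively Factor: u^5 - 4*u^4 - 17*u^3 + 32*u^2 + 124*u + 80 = (u + 1)*(u^4 - 5*u^3 - 12*u^2 + 44*u + 80) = (u - 4)*(u + 1)*(u^3 - u^2 - 16*u - 20) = (u - 4)*(u + 1)*(u + 2)*(u^2 - 3*u - 10) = (u - 4)*(u + 1)*(u + 2)^2*(u - 5)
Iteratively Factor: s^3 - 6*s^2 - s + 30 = (s - 3)*(s^2 - 3*s - 10) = (s - 5)*(s - 3)*(s + 2)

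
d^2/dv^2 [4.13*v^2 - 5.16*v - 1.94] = 8.26000000000000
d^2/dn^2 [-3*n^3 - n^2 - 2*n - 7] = -18*n - 2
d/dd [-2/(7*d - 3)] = 14/(7*d - 3)^2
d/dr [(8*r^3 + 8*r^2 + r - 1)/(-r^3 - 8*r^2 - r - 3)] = (-56*r^4 - 14*r^3 - 75*r^2 - 64*r - 4)/(r^6 + 16*r^5 + 66*r^4 + 22*r^3 + 49*r^2 + 6*r + 9)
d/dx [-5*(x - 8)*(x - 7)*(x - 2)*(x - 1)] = -20*x^3 + 270*x^2 - 1030*x + 990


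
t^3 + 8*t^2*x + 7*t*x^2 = t*(t + x)*(t + 7*x)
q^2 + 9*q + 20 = (q + 4)*(q + 5)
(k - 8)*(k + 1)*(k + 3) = k^3 - 4*k^2 - 29*k - 24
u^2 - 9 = (u - 3)*(u + 3)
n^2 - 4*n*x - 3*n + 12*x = (n - 3)*(n - 4*x)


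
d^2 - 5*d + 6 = (d - 3)*(d - 2)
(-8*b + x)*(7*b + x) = -56*b^2 - b*x + x^2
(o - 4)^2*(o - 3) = o^3 - 11*o^2 + 40*o - 48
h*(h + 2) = h^2 + 2*h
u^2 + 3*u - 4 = (u - 1)*(u + 4)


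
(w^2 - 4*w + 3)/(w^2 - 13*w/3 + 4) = 3*(w - 1)/(3*w - 4)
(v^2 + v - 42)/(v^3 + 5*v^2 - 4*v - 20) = (v^2 + v - 42)/(v^3 + 5*v^2 - 4*v - 20)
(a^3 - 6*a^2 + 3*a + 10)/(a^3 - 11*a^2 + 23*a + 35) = (a - 2)/(a - 7)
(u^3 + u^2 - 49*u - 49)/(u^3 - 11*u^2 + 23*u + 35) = (u + 7)/(u - 5)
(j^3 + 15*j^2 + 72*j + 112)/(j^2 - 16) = (j^2 + 11*j + 28)/(j - 4)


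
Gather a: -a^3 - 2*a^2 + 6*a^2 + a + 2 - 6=-a^3 + 4*a^2 + a - 4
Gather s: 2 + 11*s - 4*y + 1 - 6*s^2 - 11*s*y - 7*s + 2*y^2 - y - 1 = -6*s^2 + s*(4 - 11*y) + 2*y^2 - 5*y + 2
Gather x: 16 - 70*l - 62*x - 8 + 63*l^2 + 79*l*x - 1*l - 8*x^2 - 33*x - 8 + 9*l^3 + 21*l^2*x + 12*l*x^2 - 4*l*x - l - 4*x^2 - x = 9*l^3 + 63*l^2 - 72*l + x^2*(12*l - 12) + x*(21*l^2 + 75*l - 96)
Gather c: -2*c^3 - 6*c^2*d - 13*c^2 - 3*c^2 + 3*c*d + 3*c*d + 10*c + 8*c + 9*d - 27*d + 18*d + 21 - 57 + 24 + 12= -2*c^3 + c^2*(-6*d - 16) + c*(6*d + 18)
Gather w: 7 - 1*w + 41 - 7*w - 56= -8*w - 8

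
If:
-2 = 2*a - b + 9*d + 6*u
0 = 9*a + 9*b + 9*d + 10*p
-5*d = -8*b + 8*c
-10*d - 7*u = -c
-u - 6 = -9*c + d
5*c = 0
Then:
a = 3/8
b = 35/4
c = 0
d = 14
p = -333/16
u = -20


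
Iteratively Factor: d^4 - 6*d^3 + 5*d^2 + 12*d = (d)*(d^3 - 6*d^2 + 5*d + 12) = d*(d - 4)*(d^2 - 2*d - 3) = d*(d - 4)*(d - 3)*(d + 1)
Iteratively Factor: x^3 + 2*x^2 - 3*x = (x)*(x^2 + 2*x - 3) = x*(x - 1)*(x + 3)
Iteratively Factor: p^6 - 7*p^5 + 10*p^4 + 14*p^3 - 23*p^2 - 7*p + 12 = (p - 3)*(p^5 - 4*p^4 - 2*p^3 + 8*p^2 + p - 4) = (p - 3)*(p - 1)*(p^4 - 3*p^3 - 5*p^2 + 3*p + 4) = (p - 3)*(p - 1)*(p + 1)*(p^3 - 4*p^2 - p + 4) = (p - 3)*(p - 1)*(p + 1)^2*(p^2 - 5*p + 4) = (p - 4)*(p - 3)*(p - 1)*(p + 1)^2*(p - 1)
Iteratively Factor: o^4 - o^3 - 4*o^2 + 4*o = (o + 2)*(o^3 - 3*o^2 + 2*o) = (o - 2)*(o + 2)*(o^2 - o) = o*(o - 2)*(o + 2)*(o - 1)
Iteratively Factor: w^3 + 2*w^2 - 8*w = (w)*(w^2 + 2*w - 8) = w*(w + 4)*(w - 2)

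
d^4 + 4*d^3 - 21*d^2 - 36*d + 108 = (d - 3)*(d - 2)*(d + 3)*(d + 6)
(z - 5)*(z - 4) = z^2 - 9*z + 20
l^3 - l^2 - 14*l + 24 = (l - 3)*(l - 2)*(l + 4)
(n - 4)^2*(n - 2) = n^3 - 10*n^2 + 32*n - 32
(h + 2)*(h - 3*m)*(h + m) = h^3 - 2*h^2*m + 2*h^2 - 3*h*m^2 - 4*h*m - 6*m^2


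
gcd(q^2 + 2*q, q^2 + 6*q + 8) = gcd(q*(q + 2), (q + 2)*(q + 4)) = q + 2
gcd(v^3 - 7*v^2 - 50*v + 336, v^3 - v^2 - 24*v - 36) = v - 6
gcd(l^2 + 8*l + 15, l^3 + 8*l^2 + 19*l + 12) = l + 3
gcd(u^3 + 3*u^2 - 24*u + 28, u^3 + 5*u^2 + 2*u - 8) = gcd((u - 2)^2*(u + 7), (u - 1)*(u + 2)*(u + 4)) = 1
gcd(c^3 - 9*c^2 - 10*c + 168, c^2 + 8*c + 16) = c + 4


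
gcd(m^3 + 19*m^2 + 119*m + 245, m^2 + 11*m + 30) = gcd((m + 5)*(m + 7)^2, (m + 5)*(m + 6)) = m + 5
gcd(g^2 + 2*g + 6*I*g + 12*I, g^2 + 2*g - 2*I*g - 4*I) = g + 2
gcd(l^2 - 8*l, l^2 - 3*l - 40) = l - 8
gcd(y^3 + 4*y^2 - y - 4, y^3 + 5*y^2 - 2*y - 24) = y + 4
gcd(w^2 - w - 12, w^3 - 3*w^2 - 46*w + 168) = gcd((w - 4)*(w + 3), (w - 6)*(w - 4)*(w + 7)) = w - 4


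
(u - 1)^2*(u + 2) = u^3 - 3*u + 2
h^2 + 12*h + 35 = (h + 5)*(h + 7)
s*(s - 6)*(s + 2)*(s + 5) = s^4 + s^3 - 32*s^2 - 60*s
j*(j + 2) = j^2 + 2*j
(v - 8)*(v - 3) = v^2 - 11*v + 24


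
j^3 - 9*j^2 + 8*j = j*(j - 8)*(j - 1)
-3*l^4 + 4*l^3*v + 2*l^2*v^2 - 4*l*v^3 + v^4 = (-3*l + v)*(-l + v)^2*(l + v)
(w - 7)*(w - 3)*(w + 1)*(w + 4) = w^4 - 5*w^3 - 25*w^2 + 65*w + 84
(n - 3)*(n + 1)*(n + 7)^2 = n^4 + 12*n^3 + 18*n^2 - 140*n - 147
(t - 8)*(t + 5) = t^2 - 3*t - 40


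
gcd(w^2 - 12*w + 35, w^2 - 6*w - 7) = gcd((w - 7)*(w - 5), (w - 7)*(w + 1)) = w - 7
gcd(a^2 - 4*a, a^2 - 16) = a - 4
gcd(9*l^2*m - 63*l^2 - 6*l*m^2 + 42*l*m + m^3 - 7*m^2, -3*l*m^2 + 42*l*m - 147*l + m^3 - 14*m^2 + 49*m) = 3*l*m - 21*l - m^2 + 7*m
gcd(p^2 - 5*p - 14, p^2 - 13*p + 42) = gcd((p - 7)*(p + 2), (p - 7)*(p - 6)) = p - 7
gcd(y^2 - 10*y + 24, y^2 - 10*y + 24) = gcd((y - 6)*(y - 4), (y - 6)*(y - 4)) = y^2 - 10*y + 24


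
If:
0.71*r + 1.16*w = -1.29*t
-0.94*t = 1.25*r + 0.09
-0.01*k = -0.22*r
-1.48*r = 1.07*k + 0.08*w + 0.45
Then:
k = -0.40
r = -0.02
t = -0.07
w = 0.09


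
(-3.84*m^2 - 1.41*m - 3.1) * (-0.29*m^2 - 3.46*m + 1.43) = 1.1136*m^4 + 13.6953*m^3 + 0.2864*m^2 + 8.7097*m - 4.433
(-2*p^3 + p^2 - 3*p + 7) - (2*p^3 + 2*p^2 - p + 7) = -4*p^3 - p^2 - 2*p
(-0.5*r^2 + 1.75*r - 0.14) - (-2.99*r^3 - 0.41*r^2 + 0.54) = 2.99*r^3 - 0.09*r^2 + 1.75*r - 0.68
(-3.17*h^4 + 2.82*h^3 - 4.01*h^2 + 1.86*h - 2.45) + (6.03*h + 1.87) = -3.17*h^4 + 2.82*h^3 - 4.01*h^2 + 7.89*h - 0.58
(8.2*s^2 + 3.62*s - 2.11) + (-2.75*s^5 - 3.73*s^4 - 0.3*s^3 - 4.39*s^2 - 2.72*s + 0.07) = -2.75*s^5 - 3.73*s^4 - 0.3*s^3 + 3.81*s^2 + 0.9*s - 2.04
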